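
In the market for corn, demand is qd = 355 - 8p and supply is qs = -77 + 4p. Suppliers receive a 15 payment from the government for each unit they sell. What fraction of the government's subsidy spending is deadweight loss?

DWL / government spending = 20/107

Pre-subsidy: 355 - 8p = -77 + 4p gives p* = 36, q* = 67.
With the subsidy, sellers receive ps = pb + 15 for each unit, where pb is the price buyers pay.
Supply in terms of pb becomes qs = -77 + 4(pb + 15) = -17 + 4pb. Setting this equal to demand: 355 - 8pb = -17 + 4pb, so pb = 31.
Sellers receive ps = 31 + 15 = 46; q' = 355 − 8·31 = 107.
ΔCS = ½(67 + 107)(36 − 31) = 435; ΔPS = ½(67 + 107)(46 − 36) = 870.
Government spending = 15 × 107 = 1605.
DWL = ½ × 15 × (107 − 67) = 300; fraction = 300 / 1605 = 20/107.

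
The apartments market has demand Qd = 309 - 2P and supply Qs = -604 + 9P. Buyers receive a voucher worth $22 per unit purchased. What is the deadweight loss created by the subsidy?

Pre-subsidy: 309 - 2P = -604 + 9P gives P* = 83, Q* = 143.
With the rebate, buyers effectively pay Pb = Ps − 22, where Ps is the price sellers receive.
Demand in terms of Ps becomes Qd = 309 − 2(Ps − 22) = 353 - 2Ps. Setting this equal to supply: 353 - 2Ps = -604 + 9Ps, so Ps = 87.
Buyers pay Pb = 87 − 22 = 65; Q' = -604 + 9·87 = 179.
The subsidy expands output by 179 − 143 = 36 past the efficient level; on those units the gap between marginal cost and willingness to pay runs from 0 up to 22.
DWL = ½ × 22 × 36 = 396.

Deadweight loss = $396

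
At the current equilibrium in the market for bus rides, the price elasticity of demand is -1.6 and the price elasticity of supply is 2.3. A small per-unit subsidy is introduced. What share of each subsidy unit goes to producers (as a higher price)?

For a small subsidy around the equilibrium, the benefit split depends on the relative slopes, which at a point are proportional to the elasticities.
Buyer share = εs/(εs + |εd|) = 2.3/(2.3 + 1.6) = 23/39; seller share = |εd|/(εs + |εd|) = 16/39.
So producers capture 16/39 of the subsidy.

Producer share = 16/39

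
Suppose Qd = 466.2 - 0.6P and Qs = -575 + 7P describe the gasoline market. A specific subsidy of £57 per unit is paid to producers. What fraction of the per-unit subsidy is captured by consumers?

Pre-subsidy: 466.2 - 0.6P = -575 + 7P gives P* = 137, Q* = 384.
With the subsidy, sellers receive Ps = Pb + 57 for each unit, where Pb is the price buyers pay.
Supply in terms of Pb becomes Qs = -575 + 7(Pb + 57) = -176 + 7Pb. Setting this equal to demand: 466.2 - 0.6Pb = -176 + 7Pb, so Pb = 84.5.
Sellers receive Ps = 84.5 + 57 = 141.5; Q' = 466.2 − 0.6·84.5 = 415.5.
Buyers' price falls by P* − Pb = 137 − 84.5 = 52.5; sellers' price rises by Ps − P* = 141.5 − 137 = 4.5.
So consumers capture 52.5/57 = 35/38 of each unit of subsidy.

Consumer share = 35/38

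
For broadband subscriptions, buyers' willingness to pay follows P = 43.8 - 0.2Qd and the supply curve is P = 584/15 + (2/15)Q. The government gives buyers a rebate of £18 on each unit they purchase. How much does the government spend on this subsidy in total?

Government cost = £1234.8

Pre-subsidy: 43.8 - 0.2Q = 584/15 + (2/15)Q gives Q* = 14.6 and P* = 40.88.
With the rebate, buyers effectively pay Pb = Ps − 18, where Ps is the price sellers receive.
On the curves, Pb = 43.8 - 0.2Q and Ps = 584/15 + (2/15)Q; the wedge Ps − Pb = 18 gives 584/15 + (2/15)Q − (43.8 - 0.2Q) = 18, so Q' = 68.6.
Then Pb = 43.8 − 0.2·68.6 = 30.08 and Ps = 584/15 + (2/15)·68.6 = 48.08.
Government outlay = subsidy × quantity = 18 × 68.6 = 1234.8.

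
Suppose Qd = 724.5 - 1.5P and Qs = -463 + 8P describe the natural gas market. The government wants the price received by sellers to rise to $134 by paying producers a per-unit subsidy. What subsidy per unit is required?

At a seller price of 134, quantity supplied is -463 + 8·134 = 609.
Buyers absorb 609 only when they pay Pb with 724.5 − 1.5·Pb = 609, i.e. Pb = 77.
s = Ps − Pb = 134 − 77 = 57.

Required subsidy s = $57 per unit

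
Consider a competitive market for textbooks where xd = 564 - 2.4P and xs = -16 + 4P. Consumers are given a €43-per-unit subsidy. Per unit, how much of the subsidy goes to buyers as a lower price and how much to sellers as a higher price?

Pre-subsidy: 564 - 2.4P = -16 + 4P gives P* = 90.625, x* = 346.5.
With the rebate, buyers effectively pay Pb = Ps − 43, where Ps is the price sellers receive.
Demand in terms of Ps becomes xd = 564 − 2.4(Ps − 43) = 667.2 - 2.4Ps. Setting this equal to supply: 667.2 - 2.4Ps = -16 + 4Ps, so Ps = 106.75.
Buyers pay Pb = 106.75 − 43 = 63.75; x' = -16 + 4·106.75 = 411.
Buyers' price falls by P* − Pb = 90.625 − 63.75 = 26.875; sellers' price rises by Ps − P* = 106.75 − 90.625 = 16.125.

Buyers gain €26.875 per unit; sellers gain €16.125 per unit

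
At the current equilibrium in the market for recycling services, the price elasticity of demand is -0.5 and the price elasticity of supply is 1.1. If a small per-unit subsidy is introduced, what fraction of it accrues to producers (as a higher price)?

For a small subsidy around the equilibrium, the benefit split depends on the relative slopes, which at a point are proportional to the elasticities.
Buyer share = εs/(εs + |εd|) = 1.1/(1.1 + 0.5) = 0.6875; seller share = |εd|/(εs + |εd|) = 0.3125.
So producers capture 0.3125 of the subsidy.

Producer share = 0.3125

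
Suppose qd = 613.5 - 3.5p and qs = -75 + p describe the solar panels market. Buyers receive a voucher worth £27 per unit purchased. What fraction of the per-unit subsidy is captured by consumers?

Consumer share = 2/9

Pre-subsidy: 613.5 - 3.5p = -75 + p gives p* = 153, q* = 78.
With the rebate, buyers effectively pay pb = ps − 27, where ps is the price sellers receive.
Demand in terms of ps becomes qd = 613.5 − 3.5(ps − 27) = 708 - 3.5ps. Setting this equal to supply: 708 - 3.5ps = -75 + ps, so ps = 174.
Buyers pay pb = 174 − 27 = 147; q' = -75 + 1·174 = 99.
Buyers' price falls by p* − pb = 153 − 147 = 6; sellers' price rises by ps − p* = 174 − 153 = 21.
So consumers capture 6/27 = 2/9 of each unit of subsidy.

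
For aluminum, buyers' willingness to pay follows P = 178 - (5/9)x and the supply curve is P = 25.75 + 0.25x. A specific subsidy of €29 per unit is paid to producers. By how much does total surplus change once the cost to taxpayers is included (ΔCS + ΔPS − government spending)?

Pre-subsidy: 178 - (5/9)x = 25.75 + 0.25x gives x* = 189 and P* = 73.
With the subsidy, sellers receive Ps = Pb + 29 for each unit, where Pb is the price buyers pay.
On the curves, Pb = 178 - (5/9)x and Ps = 25.75 + 0.25x; the wedge Ps − Pb = 29 gives 25.75 + 0.25x − (178 - (5/9)x) = 29, so x' = 225.
Then Pb = 178 − (5/9)·225 = 53 and Ps = 25.75 + 0.25·225 = 82.
ΔCS = ½(189 + 225)(73 − 53) = 4140; ΔPS = ½(189 + 225)(82 − 73) = 1863.
Government spending = 29 × 225 = 6525.
Net change = 4140 + 1863 − 6525 = -522. The loss equals the DWL triangle ½·29·36.

Net change in total surplus = -€522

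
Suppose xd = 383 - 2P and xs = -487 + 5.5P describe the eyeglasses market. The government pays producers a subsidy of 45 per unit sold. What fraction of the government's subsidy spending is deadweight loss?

DWL / government spending = 33/217

Pre-subsidy: 383 - 2P = -487 + 5.5P gives P* = 116, x* = 151.
With the subsidy, sellers receive Ps = Pb + 45 for each unit, where Pb is the price buyers pay.
Supply in terms of Pb becomes xs = -487 + 5.5(Pb + 45) = -239.5 + 5.5Pb. Setting this equal to demand: 383 - 2Pb = -239.5 + 5.5Pb, so Pb = 83.
Sellers receive Ps = 83 + 45 = 128; x' = 383 − 2·83 = 217.
ΔCS = ½(151 + 217)(116 − 83) = 6072; ΔPS = ½(151 + 217)(128 − 116) = 2208.
Government spending = 45 × 217 = 9765.
DWL = ½ × 45 × (217 − 151) = 1485; fraction = 1485 / 9765 = 33/217.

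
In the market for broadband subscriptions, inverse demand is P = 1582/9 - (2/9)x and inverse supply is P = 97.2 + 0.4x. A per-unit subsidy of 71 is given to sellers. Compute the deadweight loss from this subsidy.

Pre-subsidy: 1582/9 - (2/9)x = 97.2 + 0.4x gives x* = 884/7 and P* = 1034/7.
With the subsidy, sellers receive Ps = Pb + 71 for each unit, where Pb is the price buyers pay.
On the curves, Pb = 1582/9 - (2/9)x and Ps = 97.2 + 0.4x; the wedge Ps − Pb = 71 gives 97.2 + 0.4x − (1582/9 - (2/9)x) = 71, so x' = 6731/28.
Then Pb = 1582/9 − (2/9)·(6731/28) = 1713/14 and Ps = 97.2 + 0.4·(6731/28) = 2707/14.
The subsidy expands output by 6731/28 − 884/7 = 3195/28 past the efficient level; on those units the gap between marginal cost and willingness to pay runs from 0 up to 71.
DWL = ½ × 71 × 3195/28 = 226845/56.

Deadweight loss = 226845/56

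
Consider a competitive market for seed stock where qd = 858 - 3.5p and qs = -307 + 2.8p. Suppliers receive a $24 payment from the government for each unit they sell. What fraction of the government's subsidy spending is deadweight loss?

Pre-subsidy: 858 - 3.5p = -307 + 2.8p gives p* = 11650/63, q* = 1897/9.
With the subsidy, sellers receive ps = pb + 24 for each unit, where pb is the price buyers pay.
Supply in terms of pb becomes qs = -307 + 2.8(pb + 24) = -239.8 + 2.8pb. Setting this equal to demand: 858 - 3.5pb = -239.8 + 2.8pb, so pb = 10978/63.
Sellers receive ps = 10978/63 + 24 = 12490/63; q' = 858 − 3.5·(10978/63) = 2233/9.
ΔCS = ½(1897/9 + 2233/9)(11650/63 − 10978/63) = 66080/27; ΔPS = ½(1897/9 + 2233/9)(12490/63 − 11650/63) = 82600/27.
Government spending = 24 × 2233/9 = 17864/3.
DWL = ½ × 24 × (2233/9 − 1897/9) = 448; fraction = 448 / (17864/3) = 24/319.

DWL / government spending = 24/319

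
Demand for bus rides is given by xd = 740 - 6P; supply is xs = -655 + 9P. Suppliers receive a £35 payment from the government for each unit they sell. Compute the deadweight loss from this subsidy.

Deadweight loss = £2205

Pre-subsidy: 740 - 6P = -655 + 9P gives P* = 93, x* = 182.
With the subsidy, sellers receive Ps = Pb + 35 for each unit, where Pb is the price buyers pay.
Supply in terms of Pb becomes xs = -655 + 9(Pb + 35) = -340 + 9Pb. Setting this equal to demand: 740 - 6Pb = -340 + 9Pb, so Pb = 72.
Sellers receive Ps = 72 + 35 = 107; x' = 740 − 6·72 = 308.
The subsidy expands output by 308 − 182 = 126 past the efficient level; on those units the gap between marginal cost and willingness to pay runs from 0 up to 35.
DWL = ½ × 35 × 126 = 2205.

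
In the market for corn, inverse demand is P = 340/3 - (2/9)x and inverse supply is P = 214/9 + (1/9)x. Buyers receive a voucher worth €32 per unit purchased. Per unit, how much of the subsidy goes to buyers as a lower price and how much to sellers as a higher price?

Pre-subsidy: 340/3 - (2/9)x = 214/9 + (1/9)x gives x* = 806/3 and P* = 1448/27.
With the rebate, buyers effectively pay Pb = Ps − 32, where Ps is the price sellers receive.
On the curves, Pb = 340/3 - (2/9)x and Ps = 214/9 + (1/9)x; the wedge Ps − Pb = 32 gives 214/9 + (1/9)x − (340/3 - (2/9)x) = 32, so x' = 1094/3.
Then Pb = 340/3 − (2/9)·(1094/3) = 872/27 and Ps = 214/9 + (1/9)·(1094/3) = 1736/27.
Buyers' price falls by P* − Pb = 1448/27 − 872/27 = 64/3; sellers' price rises by Ps − P* = 1736/27 − 1448/27 = 32/3.

Buyers gain 64/3 per unit; sellers gain 32/3 per unit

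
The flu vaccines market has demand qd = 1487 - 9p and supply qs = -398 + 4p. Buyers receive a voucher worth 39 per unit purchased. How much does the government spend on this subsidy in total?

Government cost = 11310

Pre-subsidy: 1487 - 9p = -398 + 4p gives p* = 145, q* = 182.
With the rebate, buyers effectively pay pb = ps − 39, where ps is the price sellers receive.
Demand in terms of ps becomes qd = 1487 − 9(ps − 39) = 1838 - 9ps. Setting this equal to supply: 1838 - 9ps = -398 + 4ps, so ps = 172.
Buyers pay pb = 172 − 39 = 133; q' = -398 + 4·172 = 290.
Government outlay = subsidy × quantity = 39 × 290 = 11310.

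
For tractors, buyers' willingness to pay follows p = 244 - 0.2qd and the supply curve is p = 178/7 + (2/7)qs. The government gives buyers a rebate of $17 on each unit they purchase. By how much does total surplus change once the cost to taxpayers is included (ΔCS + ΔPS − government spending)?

Pre-subsidy: 244 - 0.2q = 178/7 + (2/7)q gives q* = 450 and p* = 154.
With the rebate, buyers effectively pay pb = ps − 17, where ps is the price sellers receive.
On the curves, pb = 244 - 0.2q and ps = 178/7 + (2/7)q; the wedge ps − pb = 17 gives 178/7 + (2/7)q − (244 - 0.2q) = 17, so q' = 485.
Then pb = 244 − 0.2·485 = 147 and ps = 178/7 + (2/7)·485 = 164.
ΔCS = ½(450 + 485)(154 − 147) = 3272.5; ΔPS = ½(450 + 485)(164 − 154) = 4675.
Government spending = 17 × 485 = 8245.
Net change = 3272.5 + 4675 − 8245 = -297.5. The loss equals the DWL triangle ½·17·35.

Net change in total surplus = -$297.5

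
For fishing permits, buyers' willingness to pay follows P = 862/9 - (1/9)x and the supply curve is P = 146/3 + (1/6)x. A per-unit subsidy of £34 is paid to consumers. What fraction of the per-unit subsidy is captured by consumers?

Pre-subsidy: 862/9 - (1/9)x = 146/3 + (1/6)x gives x* = 169.6 and P* = 1154/15.
With the rebate, buyers effectively pay Pb = Ps − 34, where Ps is the price sellers receive.
On the curves, Pb = 862/9 - (1/9)x and Ps = 146/3 + (1/6)x; the wedge Ps − Pb = 34 gives 146/3 + (1/6)x − (862/9 - (1/9)x) = 34, so x' = 292.
Then Pb = 862/9 − (1/9)·292 = 190/3 and Ps = 146/3 + (1/6)·292 = 292/3.
Buyers' price falls by P* − Pb = 1154/15 − 190/3 = 13.6; sellers' price rises by Ps − P* = 292/3 − 1154/15 = 20.4.
So consumers capture 13.6/34 = 0.4 of each unit of subsidy.

Consumer share = 0.4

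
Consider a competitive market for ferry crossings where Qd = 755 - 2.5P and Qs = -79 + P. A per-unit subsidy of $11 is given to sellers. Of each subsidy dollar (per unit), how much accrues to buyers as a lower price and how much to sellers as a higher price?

Pre-subsidy: 755 - 2.5P = -79 + P gives P* = 1668/7, Q* = 1115/7.
With the subsidy, sellers receive Ps = Pb + 11 for each unit, where Pb is the price buyers pay.
Supply in terms of Pb becomes Qs = -79 + 1(Pb + 11) = -68 + Pb. Setting this equal to demand: 755 - 2.5Pb = -68 + Pb, so Pb = 1646/7.
Sellers receive Ps = 1646/7 + 11 = 1723/7; Q' = 755 − 2.5·(1646/7) = 1170/7.
Buyers' price falls by P* − Pb = 1668/7 − 1646/7 = 22/7; sellers' price rises by Ps − P* = 1723/7 − 1668/7 = 55/7.

Buyers gain 22/7 per unit; sellers gain 55/7 per unit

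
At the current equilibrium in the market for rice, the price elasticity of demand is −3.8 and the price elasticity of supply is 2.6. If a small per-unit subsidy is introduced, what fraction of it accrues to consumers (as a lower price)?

Consumer share = 0.40625

For a small subsidy around the equilibrium, the benefit split depends on the relative slopes, which at a point are proportional to the elasticities.
Buyer share = εs/(εs + |εd|) = 2.6/(2.6 + 3.8) = 0.40625; seller share = |εd|/(εs + |εd|) = 0.59375.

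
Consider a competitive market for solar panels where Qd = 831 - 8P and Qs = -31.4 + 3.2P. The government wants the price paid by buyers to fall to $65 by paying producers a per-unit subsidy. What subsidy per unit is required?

At a buyer price of 65, quantity demanded is 831 − 8·65 = 311.
Sellers supply 311 only when they receive Ps with -31.4 + 3.2·Ps = 311, i.e. Ps = 107.
s = Ps − Pb = 107 − 65 = 42.

Required subsidy s = $42 per unit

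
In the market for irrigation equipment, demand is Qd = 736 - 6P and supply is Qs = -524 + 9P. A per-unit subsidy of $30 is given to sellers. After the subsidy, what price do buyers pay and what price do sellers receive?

Pre-subsidy: 736 - 6P = -524 + 9P gives P* = 84, Q* = 232.
With the subsidy, sellers receive Ps = Pb + 30 for each unit, where Pb is the price buyers pay.
Supply in terms of Pb becomes Qs = -524 + 9(Pb + 30) = -254 + 9Pb. Setting this equal to demand: 736 - 6Pb = -254 + 9Pb, so Pb = 66.
Sellers receive Ps = 66 + 30 = 96; Q' = 736 − 6·66 = 340.

Buyers pay $66; sellers receive $96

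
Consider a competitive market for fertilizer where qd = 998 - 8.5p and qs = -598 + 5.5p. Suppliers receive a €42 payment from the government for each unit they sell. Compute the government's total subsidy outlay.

Government cost = €7108.5

Pre-subsidy: 998 - 8.5p = -598 + 5.5p gives p* = 114, q* = 29.
With the subsidy, sellers receive ps = pb + 42 for each unit, where pb is the price buyers pay.
Supply in terms of pb becomes qs = -598 + 5.5(pb + 42) = -367 + 5.5pb. Setting this equal to demand: 998 - 8.5pb = -367 + 5.5pb, so pb = 97.5.
Sellers receive ps = 97.5 + 42 = 139.5; q' = 998 − 8.5·97.5 = 169.25.
Government outlay = subsidy × quantity = 42 × 169.25 = 7108.5.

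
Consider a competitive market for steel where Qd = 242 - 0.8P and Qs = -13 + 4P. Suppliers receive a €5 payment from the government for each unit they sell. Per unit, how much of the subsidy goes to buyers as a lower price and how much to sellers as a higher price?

Pre-subsidy: 242 - 0.8P = -13 + 4P gives P* = 53.125, Q* = 199.5.
With the subsidy, sellers receive Ps = Pb + 5 for each unit, where Pb is the price buyers pay.
Supply in terms of Pb becomes Qs = -13 + 4(Pb + 5) = 7 + 4Pb. Setting this equal to demand: 242 - 0.8Pb = 7 + 4Pb, so Pb = 1175/24.
Sellers receive Ps = 1175/24 + 5 = 1295/24; Q' = 242 − 0.8·(1175/24) = 1217/6.
Buyers' price falls by P* − Pb = 53.125 − 1175/24 = 25/6; sellers' price rises by Ps − P* = 1295/24 − 53.125 = 5/6.

Buyers gain 25/6 per unit; sellers gain 5/6 per unit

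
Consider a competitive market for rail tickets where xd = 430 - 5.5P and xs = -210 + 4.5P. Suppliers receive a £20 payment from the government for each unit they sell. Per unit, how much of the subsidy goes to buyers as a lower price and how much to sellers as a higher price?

Buyers gain £9 per unit; sellers gain £11 per unit

Pre-subsidy: 430 - 5.5P = -210 + 4.5P gives P* = 64, x* = 78.
With the subsidy, sellers receive Ps = Pb + 20 for each unit, where Pb is the price buyers pay.
Supply in terms of Pb becomes xs = -210 + 4.5(Pb + 20) = -120 + 4.5Pb. Setting this equal to demand: 430 - 5.5Pb = -120 + 4.5Pb, so Pb = 55.
Sellers receive Ps = 55 + 20 = 75; x' = 430 − 5.5·55 = 127.5.
Buyers' price falls by P* − Pb = 64 − 55 = 9; sellers' price rises by Ps − P* = 75 − 64 = 11.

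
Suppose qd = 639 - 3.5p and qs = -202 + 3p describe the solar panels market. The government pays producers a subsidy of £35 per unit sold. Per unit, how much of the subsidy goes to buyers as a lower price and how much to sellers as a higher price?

Pre-subsidy: 639 - 3.5p = -202 + 3p gives p* = 1682/13, q* = 2420/13.
With the subsidy, sellers receive ps = pb + 35 for each unit, where pb is the price buyers pay.
Supply in terms of pb becomes qs = -202 + 3(pb + 35) = -97 + 3pb. Setting this equal to demand: 639 - 3.5pb = -97 + 3pb, so pb = 1472/13.
Sellers receive ps = 1472/13 + 35 = 1927/13; q' = 639 − 3.5·(1472/13) = 3155/13.
Buyers' price falls by p* − pb = 1682/13 − 1472/13 = 210/13; sellers' price rises by ps − p* = 1927/13 − 1682/13 = 245/13.

Buyers gain 210/13 per unit; sellers gain 245/13 per unit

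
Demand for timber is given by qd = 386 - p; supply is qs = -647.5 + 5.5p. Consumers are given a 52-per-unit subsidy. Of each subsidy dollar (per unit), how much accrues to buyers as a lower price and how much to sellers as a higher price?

Buyers gain 44 per unit; sellers gain 8 per unit

Pre-subsidy: 386 - p = -647.5 + 5.5p gives p* = 159, q* = 227.
With the rebate, buyers effectively pay pb = ps − 52, where ps is the price sellers receive.
Demand in terms of ps becomes qd = 386 − 1(ps − 52) = 438 - ps. Setting this equal to supply: 438 - ps = -647.5 + 5.5ps, so ps = 167.
Buyers pay pb = 167 − 52 = 115; q' = -647.5 + 5.5·167 = 271.
Buyers' price falls by p* − pb = 159 − 115 = 44; sellers' price rises by ps − p* = 167 − 159 = 8.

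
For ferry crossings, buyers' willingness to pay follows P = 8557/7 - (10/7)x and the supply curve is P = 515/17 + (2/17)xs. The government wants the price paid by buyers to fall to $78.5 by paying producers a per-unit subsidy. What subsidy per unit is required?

At a buyer price of 78.5, quantity demanded is 855.7 − 0.7·78.5 = 800.75.
Sellers supply 800.75 only when they receive Ps = 515/17 + (2/17)·800.75 = 124.5.
s = Ps − Pb = 124.5 − 78.5 = 46.

Required subsidy s = $46 per unit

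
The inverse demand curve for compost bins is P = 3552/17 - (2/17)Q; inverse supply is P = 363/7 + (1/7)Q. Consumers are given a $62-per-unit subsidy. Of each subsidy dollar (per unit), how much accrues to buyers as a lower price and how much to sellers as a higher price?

Pre-subsidy: 3552/17 - (2/17)Q = 363/7 + (1/7)Q gives Q* = 603 and P* = 138.
With the rebate, buyers effectively pay Pb = Ps − 62, where Ps is the price sellers receive.
On the curves, Pb = 3552/17 - (2/17)Q and Ps = 363/7 + (1/7)Q; the wedge Ps − Pb = 62 gives 363/7 + (1/7)Q − (3552/17 - (2/17)Q) = 62, so Q' = 841.
Then Pb = 3552/17 − (2/17)·841 = 110 and Ps = 363/7 + (1/7)·841 = 172.
Buyers' price falls by P* − Pb = 138 − 110 = 28; sellers' price rises by Ps − P* = 172 − 138 = 34.

Buyers gain $28 per unit; sellers gain $34 per unit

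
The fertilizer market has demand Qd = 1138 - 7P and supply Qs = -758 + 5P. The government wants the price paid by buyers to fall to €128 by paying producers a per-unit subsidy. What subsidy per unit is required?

Required subsidy s = €72 per unit

At a buyer price of 128, quantity demanded is 1138 − 7·128 = 242.
Sellers supply 242 only when they receive Ps with -758 + 5·Ps = 242, i.e. Ps = 200.
s = Ps − Pb = 200 − 128 = 72.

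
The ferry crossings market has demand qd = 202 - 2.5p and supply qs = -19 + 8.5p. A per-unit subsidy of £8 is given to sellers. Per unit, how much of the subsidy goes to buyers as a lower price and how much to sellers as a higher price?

Pre-subsidy: 202 - 2.5p = -19 + 8.5p gives p* = 221/11, q* = 3339/22.
With the subsidy, sellers receive ps = pb + 8 for each unit, where pb is the price buyers pay.
Supply in terms of pb becomes qs = -19 + 8.5(pb + 8) = 49 + 8.5pb. Setting this equal to demand: 202 - 2.5pb = 49 + 8.5pb, so pb = 153/11.
Sellers receive ps = 153/11 + 8 = 241/11; q' = 202 − 2.5·(153/11) = 3679/22.
Buyers' price falls by p* − pb = 221/11 − 153/11 = 68/11; sellers' price rises by ps − p* = 241/11 − 221/11 = 20/11.

Buyers gain 68/11 per unit; sellers gain 20/11 per unit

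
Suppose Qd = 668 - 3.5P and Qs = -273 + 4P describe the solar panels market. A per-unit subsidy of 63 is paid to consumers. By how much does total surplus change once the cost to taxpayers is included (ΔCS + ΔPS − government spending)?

Net change in total surplus = -3704.4

Pre-subsidy: 668 - 3.5P = -273 + 4P gives P* = 1882/15, Q* = 3433/15.
With the rebate, buyers effectively pay Pb = Ps − 63, where Ps is the price sellers receive.
Demand in terms of Ps becomes Qd = 668 − 3.5(Ps − 63) = 888.5 - 3.5Ps. Setting this equal to supply: 888.5 - 3.5Ps = -273 + 4Ps, so Ps = 2323/15.
Buyers pay Pb = 2323/15 − 63 = 1378/15; Q' = -273 + 4·(2323/15) = 5197/15.
ΔCS = ½(3433/15 + 5197/15)(1882/15 − 1378/15) = 9665.6; ΔPS = ½(3433/15 + 5197/15)(2323/15 − 1882/15) = 8457.4.
Government spending = 63 × 5197/15 = 21827.4.
Net change = 9665.6 + 8457.4 − 21827.4 = -3704.4. The loss equals the DWL triangle ½·63·117.6.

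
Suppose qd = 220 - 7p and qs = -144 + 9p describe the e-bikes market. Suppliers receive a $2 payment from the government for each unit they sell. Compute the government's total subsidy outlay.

Pre-subsidy: 220 - 7p = -144 + 9p gives p* = 22.75, q* = 60.75.
With the subsidy, sellers receive ps = pb + 2 for each unit, where pb is the price buyers pay.
Supply in terms of pb becomes qs = -144 + 9(pb + 2) = -126 + 9pb. Setting this equal to demand: 220 - 7pb = -126 + 9pb, so pb = 21.625.
Sellers receive ps = 21.625 + 2 = 23.625; q' = 220 − 7·21.625 = 68.625.
Government outlay = subsidy × quantity = 2 × 68.625 = 137.25.

Government cost = $137.25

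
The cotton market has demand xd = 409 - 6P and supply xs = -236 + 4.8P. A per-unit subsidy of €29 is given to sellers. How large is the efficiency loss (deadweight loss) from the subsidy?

Deadweight loss = 3364/3

Pre-subsidy: 409 - 6P = -236 + 4.8P gives P* = 1075/18, x* = 152/3.
With the subsidy, sellers receive Ps = Pb + 29 for each unit, where Pb is the price buyers pay.
Supply in terms of Pb becomes xs = -236 + 4.8(Pb + 29) = -96.8 + 4.8Pb. Setting this equal to demand: 409 - 6Pb = -96.8 + 4.8Pb, so Pb = 281/6.
Sellers receive Ps = 281/6 + 29 = 455/6; x' = 409 − 6·(281/6) = 128.
The subsidy expands output by 128 − 152/3 = 232/3 past the efficient level; on those units the gap between marginal cost and willingness to pay runs from 0 up to 29.
DWL = ½ × 29 × 232/3 = 3364/3.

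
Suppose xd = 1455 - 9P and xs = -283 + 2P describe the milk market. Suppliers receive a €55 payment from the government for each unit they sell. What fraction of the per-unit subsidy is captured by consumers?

Pre-subsidy: 1455 - 9P = -283 + 2P gives P* = 158, x* = 33.
With the subsidy, sellers receive Ps = Pb + 55 for each unit, where Pb is the price buyers pay.
Supply in terms of Pb becomes xs = -283 + 2(Pb + 55) = -173 + 2Pb. Setting this equal to demand: 1455 - 9Pb = -173 + 2Pb, so Pb = 148.
Sellers receive Ps = 148 + 55 = 203; x' = 1455 − 9·148 = 123.
Buyers' price falls by P* − Pb = 158 − 148 = 10; sellers' price rises by Ps − P* = 203 − 158 = 45.
So consumers capture 10/55 = 2/11 of each unit of subsidy.

Consumer share = 2/11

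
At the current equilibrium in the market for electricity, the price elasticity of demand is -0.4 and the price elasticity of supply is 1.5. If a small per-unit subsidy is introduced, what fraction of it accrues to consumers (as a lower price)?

For a small subsidy around the equilibrium, the benefit split depends on the relative slopes, which at a point are proportional to the elasticities.
Buyer share = εs/(εs + |εd|) = 1.5/(1.5 + 0.4) = 15/19; seller share = |εd|/(εs + |εd|) = 4/19.

Consumer share = 15/19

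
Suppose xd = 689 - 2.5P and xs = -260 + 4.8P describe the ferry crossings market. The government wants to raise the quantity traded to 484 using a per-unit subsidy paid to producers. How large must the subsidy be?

At x = 484, invert demand for the buyer price: Pb = (689 − 484)/2.5 = 82; invert supply for the seller price: Ps = (484 − (-260))/4.8 = 155.
The subsidy must fill the gap: s = Ps − Pb = 155 − 82 = 73.

Required subsidy s = 73 per unit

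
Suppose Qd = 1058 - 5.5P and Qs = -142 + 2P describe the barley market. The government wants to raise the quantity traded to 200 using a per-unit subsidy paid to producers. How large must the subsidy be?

At Q = 200, invert demand for the buyer price: Pb = (1058 − 200)/5.5 = 156; invert supply for the seller price: Ps = (200 − (-142))/2 = 171.
The subsidy must fill the gap: s = Ps − Pb = 171 − 156 = 15.

Required subsidy s = 15 per unit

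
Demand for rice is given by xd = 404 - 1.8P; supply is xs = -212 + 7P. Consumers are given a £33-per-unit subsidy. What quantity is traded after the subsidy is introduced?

Pre-subsidy: 404 - 1.8P = -212 + 7P gives P* = 70, x* = 278.
With the rebate, buyers effectively pay Pb = Ps − 33, where Ps is the price sellers receive.
Demand in terms of Ps becomes xd = 404 − 1.8(Ps − 33) = 463.4 - 1.8Ps. Setting this equal to supply: 463.4 - 1.8Ps = -212 + 7Ps, so Ps = 76.75.
Buyers pay Pb = 76.75 − 33 = 43.75; x' = -212 + 7·76.75 = 325.25.

x' = 325.25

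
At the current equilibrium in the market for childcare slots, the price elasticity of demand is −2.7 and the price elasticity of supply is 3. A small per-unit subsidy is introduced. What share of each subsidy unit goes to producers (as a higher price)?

Producer share = 9/19

For a small subsidy around the equilibrium, the benefit split depends on the relative slopes, which at a point are proportional to the elasticities.
Buyer share = εs/(εs + |εd|) = 3/(3 + 2.7) = 10/19; seller share = |εd|/(εs + |εd|) = 9/19.
So producers capture 9/19 of the subsidy.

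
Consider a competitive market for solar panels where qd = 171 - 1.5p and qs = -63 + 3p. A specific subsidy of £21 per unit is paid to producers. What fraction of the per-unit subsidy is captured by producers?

Producer share = 1/3

Pre-subsidy: 171 - 1.5p = -63 + 3p gives p* = 52, q* = 93.
With the subsidy, sellers receive ps = pb + 21 for each unit, where pb is the price buyers pay.
Supply in terms of pb becomes qs = -63 + 3(pb + 21) = 0 + 3pb. Setting this equal to demand: 171 - 1.5pb = 0 + 3pb, so pb = 38.
Sellers receive ps = 38 + 21 = 59; q' = 171 − 1.5·38 = 114.
Buyers' price falls by p* − pb = 52 − 38 = 14; sellers' price rises by ps − p* = 59 − 52 = 7.
So producers capture 7/21 = 1/3 of each unit of subsidy.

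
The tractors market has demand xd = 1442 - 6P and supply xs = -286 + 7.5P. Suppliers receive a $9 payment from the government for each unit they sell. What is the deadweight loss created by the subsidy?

Pre-subsidy: 1442 - 6P = -286 + 7.5P gives P* = 128, x* = 674.
With the subsidy, sellers receive Ps = Pb + 9 for each unit, where Pb is the price buyers pay.
Supply in terms of Pb becomes xs = -286 + 7.5(Pb + 9) = -218.5 + 7.5Pb. Setting this equal to demand: 1442 - 6Pb = -218.5 + 7.5Pb, so Pb = 123.
Sellers receive Ps = 123 + 9 = 132; x' = 1442 − 6·123 = 704.
The subsidy expands output by 704 − 674 = 30 past the efficient level; on those units the gap between marginal cost and willingness to pay runs from 0 up to 9.
DWL = ½ × 9 × 30 = 135.

Deadweight loss = $135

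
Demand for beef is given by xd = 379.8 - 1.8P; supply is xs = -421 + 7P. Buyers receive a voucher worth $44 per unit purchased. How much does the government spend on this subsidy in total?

Pre-subsidy: 379.8 - 1.8P = -421 + 7P gives P* = 91, x* = 216.
With the rebate, buyers effectively pay Pb = Ps − 44, where Ps is the price sellers receive.
Demand in terms of Ps becomes xd = 379.8 − 1.8(Ps − 44) = 459 - 1.8Ps. Setting this equal to supply: 459 - 1.8Ps = -421 + 7Ps, so Ps = 100.
Buyers pay Pb = 100 − 44 = 56; x' = -421 + 7·100 = 279.
Government outlay = subsidy × quantity = 44 × 279 = 12276.

Government cost = $12276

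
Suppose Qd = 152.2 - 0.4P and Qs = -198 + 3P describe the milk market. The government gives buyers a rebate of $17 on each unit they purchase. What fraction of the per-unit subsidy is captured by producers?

Pre-subsidy: 152.2 - 0.4P = -198 + 3P gives P* = 103, Q* = 111.
With the rebate, buyers effectively pay Pb = Ps − 17, where Ps is the price sellers receive.
Demand in terms of Ps becomes Qd = 152.2 − 0.4(Ps − 17) = 159 - 0.4Ps. Setting this equal to supply: 159 - 0.4Ps = -198 + 3Ps, so Ps = 105.
Buyers pay Pb = 105 − 17 = 88; Q' = -198 + 3·105 = 117.
Buyers' price falls by P* − Pb = 103 − 88 = 15; sellers' price rises by Ps − P* = 105 − 103 = 2.
So producers capture 2/17 = 2/17 of each unit of subsidy.

Producer share = 2/17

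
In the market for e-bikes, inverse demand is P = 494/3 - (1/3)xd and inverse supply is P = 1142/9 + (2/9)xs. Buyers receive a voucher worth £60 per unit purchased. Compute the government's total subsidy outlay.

Government cost = £10560

Pre-subsidy: 494/3 - (1/3)x = 1142/9 + (2/9)x gives x* = 68 and P* = 142.
With the rebate, buyers effectively pay Pb = Ps − 60, where Ps is the price sellers receive.
On the curves, Pb = 494/3 - (1/3)x and Ps = 1142/9 + (2/9)x; the wedge Ps − Pb = 60 gives 1142/9 + (2/9)x − (494/3 - (1/3)x) = 60, so x' = 176.
Then Pb = 494/3 − (1/3)·176 = 106 and Ps = 1142/9 + (2/9)·176 = 166.
Government outlay = subsidy × quantity = 60 × 176 = 10560.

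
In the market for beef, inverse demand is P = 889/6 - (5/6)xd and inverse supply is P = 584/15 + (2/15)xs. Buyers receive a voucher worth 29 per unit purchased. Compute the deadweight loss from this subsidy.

Deadweight loss = 435

Pre-subsidy: 889/6 - (5/6)x = 584/15 + (2/15)x gives x* = 113 and P* = 54.
With the rebate, buyers effectively pay Pb = Ps − 29, where Ps is the price sellers receive.
On the curves, Pb = 889/6 - (5/6)x and Ps = 584/15 + (2/15)x; the wedge Ps − Pb = 29 gives 584/15 + (2/15)x − (889/6 - (5/6)x) = 29, so x' = 143.
Then Pb = 889/6 − (5/6)·143 = 29 and Ps = 584/15 + (2/15)·143 = 58.
The subsidy expands output by 143 − 113 = 30 past the efficient level; on those units the gap between marginal cost and willingness to pay runs from 0 up to 29.
DWL = ½ × 29 × 30 = 435.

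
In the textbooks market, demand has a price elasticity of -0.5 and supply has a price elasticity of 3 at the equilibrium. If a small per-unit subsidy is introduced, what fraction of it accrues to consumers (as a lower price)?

For a small subsidy around the equilibrium, the benefit split depends on the relative slopes, which at a point are proportional to the elasticities.
Buyer share = εs/(εs + |εd|) = 3/(3 + 0.5) = 6/7; seller share = |εd|/(εs + |εd|) = 1/7.

Consumer share = 6/7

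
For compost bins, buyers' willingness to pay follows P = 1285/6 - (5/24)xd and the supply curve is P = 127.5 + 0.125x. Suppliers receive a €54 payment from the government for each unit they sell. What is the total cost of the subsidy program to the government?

Government cost = €22788

Pre-subsidy: 1285/6 - (5/24)x = 127.5 + 0.125x gives x* = 260 and P* = 160.
With the subsidy, sellers receive Ps = Pb + 54 for each unit, where Pb is the price buyers pay.
On the curves, Pb = 1285/6 - (5/24)x and Ps = 127.5 + 0.125x; the wedge Ps − Pb = 54 gives 127.5 + 0.125x − (1285/6 - (5/24)x) = 54, so x' = 422.
Then Pb = 1285/6 − (5/24)·422 = 126.25 and Ps = 127.5 + 0.125·422 = 180.25.
Government outlay = subsidy × quantity = 54 × 422 = 22788.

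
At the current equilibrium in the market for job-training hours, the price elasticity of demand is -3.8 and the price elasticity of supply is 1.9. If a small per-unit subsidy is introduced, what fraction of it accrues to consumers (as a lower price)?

Consumer share = 1/3

For a small subsidy around the equilibrium, the benefit split depends on the relative slopes, which at a point are proportional to the elasticities.
Buyer share = εs/(εs + |εd|) = 1.9/(1.9 + 3.8) = 1/3; seller share = |εd|/(εs + |εd|) = 2/3.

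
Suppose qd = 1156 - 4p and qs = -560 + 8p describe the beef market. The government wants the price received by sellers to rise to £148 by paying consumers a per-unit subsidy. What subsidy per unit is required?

At a seller price of 148, quantity supplied is -560 + 8·148 = 624.
Buyers absorb 624 only when they pay pb with 1156 − 4·pb = 624, i.e. pb = 133.
s = ps − pb = 148 − 133 = 15.

Required subsidy s = £15 per unit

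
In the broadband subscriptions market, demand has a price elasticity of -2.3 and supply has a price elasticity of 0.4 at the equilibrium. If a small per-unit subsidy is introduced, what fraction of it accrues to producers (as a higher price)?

Producer share = 23/27

For a small subsidy around the equilibrium, the benefit split depends on the relative slopes, which at a point are proportional to the elasticities.
Buyer share = εs/(εs + |εd|) = 0.4/(0.4 + 2.3) = 4/27; seller share = |εd|/(εs + |εd|) = 23/27.
So producers capture 23/27 of the subsidy.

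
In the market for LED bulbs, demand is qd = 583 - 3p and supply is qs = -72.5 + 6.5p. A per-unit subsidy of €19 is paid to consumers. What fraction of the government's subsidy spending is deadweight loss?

DWL / government spending = 39/830

Pre-subsidy: 583 - 3p = -72.5 + 6.5p gives p* = 69, q* = 376.
With the rebate, buyers effectively pay pb = ps − 19, where ps is the price sellers receive.
Demand in terms of ps becomes qd = 583 − 3(ps − 19) = 640 - 3ps. Setting this equal to supply: 640 - 3ps = -72.5 + 6.5ps, so ps = 75.
Buyers pay pb = 75 − 19 = 56; q' = -72.5 + 6.5·75 = 415.
ΔCS = ½(376 + 415)(69 − 56) = 5141.5; ΔPS = ½(376 + 415)(75 − 69) = 2373.
Government spending = 19 × 415 = 7885.
DWL = ½ × 19 × (415 − 376) = 370.5; fraction = 370.5 / 7885 = 39/830.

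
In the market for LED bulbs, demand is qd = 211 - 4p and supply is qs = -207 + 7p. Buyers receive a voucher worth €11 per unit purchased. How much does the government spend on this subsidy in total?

Government cost = €957

Pre-subsidy: 211 - 4p = -207 + 7p gives p* = 38, q* = 59.
With the rebate, buyers effectively pay pb = ps − 11, where ps is the price sellers receive.
Demand in terms of ps becomes qd = 211 − 4(ps − 11) = 255 - 4ps. Setting this equal to supply: 255 - 4ps = -207 + 7ps, so ps = 42.
Buyers pay pb = 42 − 11 = 31; q' = -207 + 7·42 = 87.
Government outlay = subsidy × quantity = 11 × 87 = 957.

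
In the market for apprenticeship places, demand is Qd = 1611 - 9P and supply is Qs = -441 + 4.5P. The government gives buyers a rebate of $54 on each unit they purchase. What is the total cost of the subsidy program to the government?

Government cost = $21870

Pre-subsidy: 1611 - 9P = -441 + 4.5P gives P* = 152, Q* = 243.
With the rebate, buyers effectively pay Pb = Ps − 54, where Ps is the price sellers receive.
Demand in terms of Ps becomes Qd = 1611 − 9(Ps − 54) = 2097 - 9Ps. Setting this equal to supply: 2097 - 9Ps = -441 + 4.5Ps, so Ps = 188.
Buyers pay Pb = 188 − 54 = 134; Q' = -441 + 4.5·188 = 405.
Government outlay = subsidy × quantity = 54 × 405 = 21870.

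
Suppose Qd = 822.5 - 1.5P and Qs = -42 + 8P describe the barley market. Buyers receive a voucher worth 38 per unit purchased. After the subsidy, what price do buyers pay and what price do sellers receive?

Buyers pay 59; sellers receive 97

Pre-subsidy: 822.5 - 1.5P = -42 + 8P gives P* = 91, Q* = 686.
With the rebate, buyers effectively pay Pb = Ps − 38, where Ps is the price sellers receive.
Demand in terms of Ps becomes Qd = 822.5 − 1.5(Ps − 38) = 879.5 - 1.5Ps. Setting this equal to supply: 879.5 - 1.5Ps = -42 + 8Ps, so Ps = 97.
Buyers pay Pb = 97 − 38 = 59; Q' = -42 + 8·97 = 734.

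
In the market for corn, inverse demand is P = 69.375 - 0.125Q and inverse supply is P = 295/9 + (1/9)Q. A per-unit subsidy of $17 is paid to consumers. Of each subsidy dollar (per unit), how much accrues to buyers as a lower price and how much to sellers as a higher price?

Buyers gain $9 per unit; sellers gain $8 per unit

Pre-subsidy: 69.375 - 0.125Q = 295/9 + (1/9)Q gives Q* = 155 and P* = 50.
With the rebate, buyers effectively pay Pb = Ps − 17, where Ps is the price sellers receive.
On the curves, Pb = 69.375 - 0.125Q and Ps = 295/9 + (1/9)Q; the wedge Ps − Pb = 17 gives 295/9 + (1/9)Q − (69.375 - 0.125Q) = 17, so Q' = 227.
Then Pb = 69.375 − 0.125·227 = 41 and Ps = 295/9 + (1/9)·227 = 58.
Buyers' price falls by P* − Pb = 50 − 41 = 9; sellers' price rises by Ps − P* = 58 − 50 = 8.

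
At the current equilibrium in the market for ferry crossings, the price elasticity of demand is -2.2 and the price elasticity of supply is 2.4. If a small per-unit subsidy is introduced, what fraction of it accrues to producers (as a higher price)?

For a small subsidy around the equilibrium, the benefit split depends on the relative slopes, which at a point are proportional to the elasticities.
Buyer share = εs/(εs + |εd|) = 2.4/(2.4 + 2.2) = 12/23; seller share = |εd|/(εs + |εd|) = 11/23.
So producers capture 11/23 of the subsidy.

Producer share = 11/23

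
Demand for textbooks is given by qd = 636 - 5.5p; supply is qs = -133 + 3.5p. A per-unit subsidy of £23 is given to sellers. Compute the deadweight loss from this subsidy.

Pre-subsidy: 636 - 5.5p = -133 + 3.5p gives p* = 769/9, q* = 2989/18.
With the subsidy, sellers receive ps = pb + 23 for each unit, where pb is the price buyers pay.
Supply in terms of pb becomes qs = -133 + 3.5(pb + 23) = -52.5 + 3.5pb. Setting this equal to demand: 636 - 5.5pb = -52.5 + 3.5pb, so pb = 76.5.
Sellers receive ps = 76.5 + 23 = 99.5; q' = 636 − 5.5·76.5 = 215.25.
The subsidy expands output by 215.25 − 2989/18 = 1771/36 past the efficient level; on those units the gap between marginal cost and willingness to pay runs from 0 up to 23.
DWL = ½ × 23 × 1771/36 = 40733/72.

Deadweight loss = 40733/72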